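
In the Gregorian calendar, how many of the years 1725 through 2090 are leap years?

Multiples of 4 in [1725,2090]: 91.
Of those, multiples of 100: 3 (not leap unless ÷400).
Multiples of 400: 1.
Leap years = 91 − 3 + 1 = 89.

89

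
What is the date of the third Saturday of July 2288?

July 1, 2288 is a Sunday.
The first Saturday is therefore July 7 (6 days later).
The third Saturday is 7 + 2×7 = July 21.

July 21, 2288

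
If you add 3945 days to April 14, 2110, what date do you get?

January 31, 2121

+365 (one year) → Apr 14, 2111 (3580 left).
+366 (one year; includes Feb 29, 2112) → Apr 14, 2112 (3214 left).
+365 (one year) → Apr 14, 2113 (2849 left).
+365 (one year) → Apr 14, 2114 (2484 left).
+365 (one year) → Apr 14, 2115 (2119 left).
+366 (one year; includes Feb 29, 2116) → Apr 14, 2116 (1753 left).
+365 (one year) → Apr 14, 2117 (1388 left).
+365 (one year) → Apr 14, 2118 (1023 left).
+365 (one year) → Apr 14, 2119 (658 left).
+366 (one year; includes Feb 29, 2120) → Apr 14, 2120 (292 left).
Apr has 30 days: +17 → May 1, 2120 (275 left).
May has 31 days: +31 → Jun 1, 2120 (244 left).
Jun has 30 days: +30 → Jul 1, 2120 (214 left).
Jul has 31 days: +31 → Aug 1, 2120 (183 left).
Aug has 31 days: +31 → Sep 1, 2120 (152 left).
Sep has 30 days: +30 → Oct 1, 2120 (122 left).
Oct has 31 days: +31 → Nov 1, 2120 (91 left).
Nov has 30 days: +30 → Dec 1, 2120 (61 left).
Dec has 31 days: +31 → Jan 1, 2121 (30 left).
+30 → Jan 31, 2121.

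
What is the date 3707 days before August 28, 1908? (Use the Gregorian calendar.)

−366 (one year; includes Feb 29, 1908) → Aug 28, 1907 (3341 left).
−365 (one year) → Aug 28, 1906 (2976 left).
−365 (one year) → Aug 28, 1905 (2611 left).
−365 (one year) → Aug 28, 1904 (2246 left).
−366 (one year; includes Feb 29, 1904) → Aug 28, 1903 (1880 left).
−365 (one year) → Aug 28, 1902 (1515 left).
−365 (one year) → Aug 28, 1901 (1150 left).
−365 (one year) → Aug 28, 1900 (785 left).
−365 (one year) → Aug 28, 1899 (420 left).
−365 (one year) → Aug 28, 1898 (55 left).
−28 → Jul 31, 1898 (end of Jul, 31 days; 27 left).
−27 → Jul 4, 1898.

July 4, 1898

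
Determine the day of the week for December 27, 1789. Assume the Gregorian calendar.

Doomsday rule: the anchor day for the 1700s is Sunday. For year 89: 89÷12 = 7 r 5, and 5÷4 = 1, so 7+5+1 = 13.
Sunday + 13 ≡ Saturday — that's 1789's doomsday.
In December the doomsday date is Dec 12.
Dec 27 is 15 days after Dec 12; 15 mod 7 = 1, so Saturday + 1 = Sunday.

Sunday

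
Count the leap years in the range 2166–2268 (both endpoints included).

Multiples of 4 in [2166,2268]: 26.
Of those, multiples of 100: 1 (not leap unless ÷400).
Multiples of 400: 0.
Leap years = 26 − 1 + 0 = 25.

25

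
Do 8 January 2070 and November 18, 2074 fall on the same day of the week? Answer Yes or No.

No

From Jan 8, 2070 to Nov 18, 2074 is 1775 days.
1775 mod 7 = 4, so they are different weekdays.
(Jan 8, 2070 is a Wednesday; Nov 18, 2074 is a Sunday.)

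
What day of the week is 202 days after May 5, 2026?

Monday

May 5, 2026 is a Tuesday.
202 mod 7 = 6, so 202 days after a Tuesday is Tuesday + 6 = Monday.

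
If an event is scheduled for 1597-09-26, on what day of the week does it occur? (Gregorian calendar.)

Doomsday rule: the anchor day for the 1500s is Wednesday. For year 97: 97÷12 = 8 r 1, and 1÷4 = 0, so 8+1+0 = 9.
Wednesday + 9 ≡ Friday — that's 1597's doomsday.
In September the doomsday date is Sep 5.
Sep 26 is 21 days after Sep 5; 21 mod 7 = 0, so Friday + 0 = Friday.

Friday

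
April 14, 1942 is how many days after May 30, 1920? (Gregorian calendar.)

7989

May 30, 1920 → May 30, 1921: 365 days.
May 30, 1921 → May 30, 1922: 365 days.
May 30, 1922 → May 30, 1923: 365 days.
May 30, 1923 → May 30, 1924: 366 days (Feb 29, 1924 is in that span).
May 30, 1924 → May 30, 1925: 365 days.
May 30, 1925 → May 30, 1926: 365 days.
May 30, 1926 → May 30, 1927: 365 days.
May 30, 1927 → May 30, 1928: 366 days (Feb 29, 1928 is in that span).
May 30, 1928 → May 30, 1929: 365 days.
May 30, 1929 → May 30, 1930: 365 days.
May 30, 1930 → May 30, 1931: 365 days.
May 30, 1931 → May 30, 1932: 366 days (Feb 29, 1932 is in that span).
May 30, 1932 → May 30, 1933: 365 days.
May 30, 1933 → May 30, 1934: 365 days.
May 30, 1934 → May 30, 1935: 365 days.
May 30, 1935 → May 30, 1936: 366 days (Feb 29, 1936 is in that span).
May 30, 1936 → May 30, 1937: 365 days.
May 30, 1937 → May 30, 1938: 365 days.
May 30, 1938 → May 30, 1939: 365 days.
May 30, 1939 → May 30, 1940: 366 days (Feb 29, 1940 is in that span).
May 30, 1940 → May 30, 1941: 365 days.
May 30, 1941 → Jun 30, 1941: 31 days (May has 31).
Jun 30, 1941 → Jul 30, 1941: 30 days (June has 30).
Jul 30, 1941 → Aug 30, 1941: 31 days (July has 31).
Aug 30, 1941 → Sep 30, 1941: 31 days (August has 31).
Sep 30, 1941 → Oct 30, 1941: 30 days (September has 30).
Oct 30, 1941 → Nov 30, 1941: 31 days (October has 31).
Nov 30, 1941 → Dec 30, 1941: 30 days (November has 30).
Dec 30, 1941 → Jan 30, 1942: 31 days (December has 31).
Jan 30, 1942 → Feb 28, 1942: 29 days (January has 31).
Feb 28, 1942 → Mar 28, 1942: 28 days (February has 28).
Mar 28, 1942 → Apr 14, 1942: 17 days.
Total: 7989 days.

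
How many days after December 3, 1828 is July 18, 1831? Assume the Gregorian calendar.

957

Dec 3, 1828 → Dec 3, 1829: 365 days.
Dec 3, 1829 → Dec 3, 1830: 365 days.
Dec 3, 1830 → Jan 3, 1831: 31 days (December has 31).
Jan 3, 1831 → Feb 3, 1831: 31 days (January has 31).
Feb 3, 1831 → Mar 3, 1831: 28 days (February has 28).
Mar 3, 1831 → Apr 3, 1831: 31 days (March has 31).
Apr 3, 1831 → May 3, 1831: 30 days (April has 30).
May 3, 1831 → Jun 3, 1831: 31 days (May has 31).
Jun 3, 1831 → Jul 3, 1831: 30 days (June has 30).
Jul 3, 1831 → Jul 18, 1831: 15 days.
Total: 957 days.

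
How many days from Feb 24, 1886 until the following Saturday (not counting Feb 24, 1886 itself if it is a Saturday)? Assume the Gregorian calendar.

Feb 24, 1886 is a Wednesday.
From Wednesday to the next Saturday is 3 days.

3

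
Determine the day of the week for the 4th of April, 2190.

Doomsday rule: the anchor day for the 2100s is Sunday. For year 90: 90÷12 = 7 r 6, and 6÷4 = 1, so 7+6+1 = 14.
Sunday + 14 ≡ Sunday — that's 2190's doomsday.
In April the doomsday date is Apr 4.
Apr 4 is the doomsday itself: Sunday.

Sunday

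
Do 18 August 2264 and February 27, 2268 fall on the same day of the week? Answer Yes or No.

Yes

From Aug 18, 2264 to Feb 27, 2268 is 1288 days.
1288 mod 7 = 0, so they are the same weekday.
(Aug 18, 2264 is a Thursday; Feb 27, 2268 is a Thursday.)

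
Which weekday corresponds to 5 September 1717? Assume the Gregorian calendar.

Sunday

Doomsday rule: the anchor day for the 1700s is Sunday. For year 17: 17÷12 = 1 r 5, and 5÷4 = 1, so 1+5+1 = 7.
Sunday + 7 ≡ Sunday — that's 1717's doomsday.
In September the doomsday date is Sep 5.
Sep 5 is the doomsday itself: Sunday.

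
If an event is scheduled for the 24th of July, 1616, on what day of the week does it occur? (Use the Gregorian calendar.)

Doomsday rule: the anchor day for the 1600s is Tuesday. For year 16: 16÷12 = 1 r 4, and 4÷4 = 1, so 1+4+1 = 6.
Tuesday + 6 ≡ Monday — that's 1616's doomsday.
In July the doomsday date is Jul 11.
Jul 24 is 13 days after Jul 11; 13 mod 7 = 6, so Monday + 6 = Sunday.

Sunday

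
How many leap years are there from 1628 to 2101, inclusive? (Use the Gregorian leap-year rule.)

115

Multiples of 4 in [1628,2101]: 119.
Of those, multiples of 100: 5 (not leap unless ÷400).
Multiples of 400: 1.
Leap years = 119 − 5 + 1 = 115.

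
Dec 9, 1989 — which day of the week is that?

January 1, 1989 is a Sunday.
Jan 1, 1989 → Feb 1, 1989: 31 days (January has 31).
Feb 1, 1989 → Mar 1, 1989: 28 days (February has 28).
Mar 1, 1989 → Apr 1, 1989: 31 days (March has 31).
Apr 1, 1989 → May 1, 1989: 30 days (April has 30).
May 1, 1989 → Jun 1, 1989: 31 days (May has 31).
Jun 1, 1989 → Jul 1, 1989: 30 days (June has 30).
Jul 1, 1989 → Aug 1, 1989: 31 days (July has 31).
Aug 1, 1989 → Sep 1, 1989: 31 days (August has 31).
Sep 1, 1989 → Oct 1, 1989: 30 days (September has 30).
Oct 1, 1989 → Nov 1, 1989: 31 days (October has 31).
Nov 1, 1989 → Dec 1, 1989: 30 days (November has 30).
Dec 1, 1989 → Dec 9, 1989: 8 days.
Total: 342 days.
342 mod 7 = 6, so Sunday + 6 = Saturday.

Saturday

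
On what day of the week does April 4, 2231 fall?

Monday

Doomsday rule: the anchor day for the 2200s is Friday. For year 31: 31÷12 = 2 r 7, and 7÷4 = 1, so 2+7+1 = 10.
Friday + 10 ≡ Monday — that's 2231's doomsday.
In April the doomsday date is Apr 4.
Apr 4 is the doomsday itself: Monday.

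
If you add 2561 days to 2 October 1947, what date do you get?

October 6, 1954

+366 (one year; includes Feb 29, 1948) → Oct 2, 1948 (2195 left).
+365 (one year) → Oct 2, 1949 (1830 left).
+365 (one year) → Oct 2, 1950 (1465 left).
+365 (one year) → Oct 2, 1951 (1100 left).
+366 (one year; includes Feb 29, 1952) → Oct 2, 1952 (734 left).
+365 (one year) → Oct 2, 1953 (369 left).
Oct has 31 days: +30 → Nov 1, 1953 (339 left).
Nov has 30 days: +30 → Dec 1, 1953 (309 left).
Dec has 31 days: +31 → Jan 1, 1954 (278 left).
Jan has 31 days: +31 → Feb 1, 1954 (247 left).
Feb has 28 days: +28 → Mar 1, 1954 (219 left).
Mar has 31 days: +31 → Apr 1, 1954 (188 left).
Apr has 30 days: +30 → May 1, 1954 (158 left).
May has 31 days: +31 → Jun 1, 1954 (127 left).
Jun has 30 days: +30 → Jul 1, 1954 (97 left).
Jul has 31 days: +31 → Aug 1, 1954 (66 left).
Aug has 31 days: +31 → Sep 1, 1954 (35 left).
Sep has 30 days: +30 → Oct 1, 1954 (5 left).
+5 → Oct 6, 1954.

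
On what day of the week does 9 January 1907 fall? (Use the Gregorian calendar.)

Wednesday

Doomsday rule: the anchor day for the 1900s is Wednesday. For year 07: 7÷12 = 0 r 7, and 7÷4 = 1, so 0+7+1 = 8.
Wednesday + 8 ≡ Thursday — that's 1907's doomsday.
In January the doomsday date is Jan 3 (1907 is not a leap year).
Jan 9 is 6 days after Jan 3; 6 mod 7 = 6, so Thursday + 6 = Wednesday.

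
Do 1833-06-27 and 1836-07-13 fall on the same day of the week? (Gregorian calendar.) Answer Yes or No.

No

From Jun 27, 1833 to Jul 13, 1836 is 1112 days.
1112 mod 7 = 6, so they are different weekdays.
(Jun 27, 1833 is a Thursday; Jul 13, 1836 is a Wednesday.)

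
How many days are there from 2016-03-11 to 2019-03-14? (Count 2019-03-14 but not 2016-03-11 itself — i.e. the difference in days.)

1098

Mar 11, 2016 → Mar 11, 2017: 365 days.
Mar 11, 2017 → Mar 11, 2018: 365 days.
Mar 11, 2018 → Apr 11, 2018: 31 days (March has 31).
Apr 11, 2018 → May 11, 2018: 30 days (April has 30).
May 11, 2018 → Jun 11, 2018: 31 days (May has 31).
Jun 11, 2018 → Jul 11, 2018: 30 days (June has 30).
Jul 11, 2018 → Aug 11, 2018: 31 days (July has 31).
Aug 11, 2018 → Sep 11, 2018: 31 days (August has 31).
Sep 11, 2018 → Oct 11, 2018: 30 days (September has 30).
Oct 11, 2018 → Nov 11, 2018: 31 days (October has 31).
Nov 11, 2018 → Dec 11, 2018: 30 days (November has 30).
Dec 11, 2018 → Jan 11, 2019: 31 days (December has 31).
Jan 11, 2019 → Feb 11, 2019: 31 days (January has 31).
Feb 11, 2019 → Mar 11, 2019: 28 days (February has 28).
Mar 11, 2019 → Mar 14, 2019: 3 days.
Total: 1098 days.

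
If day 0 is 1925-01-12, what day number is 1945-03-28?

7380

Jan 12, 1925 → Jan 12, 1926: 365 days.
Jan 12, 1926 → Jan 12, 1927: 365 days.
Jan 12, 1927 → Jan 12, 1928: 365 days.
Jan 12, 1928 → Jan 12, 1929: 366 days (Feb 29, 1928 is in that span).
Jan 12, 1929 → Jan 12, 1930: 365 days.
Jan 12, 1930 → Jan 12, 1931: 365 days.
Jan 12, 1931 → Jan 12, 1932: 365 days.
Jan 12, 1932 → Jan 12, 1933: 366 days (Feb 29, 1932 is in that span).
Jan 12, 1933 → Jan 12, 1934: 365 days.
Jan 12, 1934 → Jan 12, 1935: 365 days.
Jan 12, 1935 → Jan 12, 1936: 365 days.
Jan 12, 1936 → Jan 12, 1937: 366 days (Feb 29, 1936 is in that span).
Jan 12, 1937 → Jan 12, 1938: 365 days.
Jan 12, 1938 → Jan 12, 1939: 365 days.
Jan 12, 1939 → Jan 12, 1940: 365 days.
Jan 12, 1940 → Jan 12, 1941: 366 days (Feb 29, 1940 is in that span).
Jan 12, 1941 → Jan 12, 1942: 365 days.
Jan 12, 1942 → Jan 12, 1943: 365 days.
Jan 12, 1943 → Jan 12, 1944: 365 days.
Jan 12, 1944 → Jan 12, 1945: 366 days (Feb 29, 1944 is in that span).
Jan 12, 1945 → Feb 12, 1945: 31 days (January has 31).
Feb 12, 1945 → Mar 12, 1945: 28 days (February has 28).
Mar 12, 1945 → Mar 28, 1945: 16 days.
Total: 7380 days.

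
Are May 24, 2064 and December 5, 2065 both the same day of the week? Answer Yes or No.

Yes

From May 24, 2064 to Dec 5, 2065 is 560 days.
560 mod 7 = 0, so they are the same weekday.
(May 24, 2064 is a Saturday; Dec 5, 2065 is a Saturday.)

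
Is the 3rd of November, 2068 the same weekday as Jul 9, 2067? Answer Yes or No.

From Jul 9, 2067 to Nov 3, 2068 is 483 days.
483 mod 7 = 0, so they are the same weekday.
(Jul 9, 2067 is a Saturday; Nov 3, 2068 is a Saturday.)

Yes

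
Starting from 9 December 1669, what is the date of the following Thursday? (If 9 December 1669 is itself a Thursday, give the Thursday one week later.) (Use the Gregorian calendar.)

December 12, 1669

Dec 9, 1669 is a Monday.
From Monday to the next Thursday is 3 days.
Dec 9, 1669 + 3 = Dec 12, 1669.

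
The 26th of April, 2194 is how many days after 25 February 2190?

1521

Feb 25, 2190 → Feb 25, 2191: 365 days.
Feb 25, 2191 → Feb 25, 2192: 365 days.
Feb 25, 2192 → Feb 25, 2193: 366 days (Feb 29, 2192 is in that span).
Feb 25, 2193 → Feb 25, 2194: 365 days.
Feb 25, 2194 → Mar 25, 2194: 28 days (February has 28).
Mar 25, 2194 → Apr 25, 2194: 31 days (March has 31).
Apr 25, 2194 → Apr 26, 2194: 1 days.
Total: 1521 days.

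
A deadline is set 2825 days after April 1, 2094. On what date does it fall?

December 26, 2101

+365 (one year) → Apr 1, 2095 (2460 left).
+366 (one year; includes Feb 29, 2096) → Apr 1, 2096 (2094 left).
+365 (one year) → Apr 1, 2097 (1729 left).
+365 (one year) → Apr 1, 2098 (1364 left).
+365 (one year) → Apr 1, 2099 (999 left).
+365 (one year) → Apr 1, 2100 (634 left).
+365 (one year) → Apr 1, 2101 (269 left).
Apr has 30 days: +30 → May 1, 2101 (239 left).
May has 31 days: +31 → Jun 1, 2101 (208 left).
Jun has 30 days: +30 → Jul 1, 2101 (178 left).
Jul has 31 days: +31 → Aug 1, 2101 (147 left).
Aug has 31 days: +31 → Sep 1, 2101 (116 left).
Sep has 30 days: +30 → Oct 1, 2101 (86 left).
Oct has 31 days: +31 → Nov 1, 2101 (55 left).
Nov has 30 days: +30 → Dec 1, 2101 (25 left).
+25 → Dec 26, 2101.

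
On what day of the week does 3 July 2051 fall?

January 1, 2051 is a Sunday.
Jan 1, 2051 → Feb 1, 2051: 31 days (January has 31).
Feb 1, 2051 → Mar 1, 2051: 28 days (February has 28).
Mar 1, 2051 → Apr 1, 2051: 31 days (March has 31).
Apr 1, 2051 → May 1, 2051: 30 days (April has 30).
May 1, 2051 → Jun 1, 2051: 31 days (May has 31).
Jun 1, 2051 → Jul 1, 2051: 30 days (June has 30).
Jul 1, 2051 → Jul 3, 2051: 2 days.
Total: 183 days.
183 mod 7 = 1, so Sunday + 1 = Monday.

Monday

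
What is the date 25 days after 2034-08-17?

Aug has 31 days: +15 → Sep 1, 2034 (10 left).
+10 → Sep 11, 2034.

September 11, 2034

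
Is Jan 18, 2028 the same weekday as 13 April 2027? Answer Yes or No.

Yes

From Apr 13, 2027 to Jan 18, 2028 is 280 days.
280 mod 7 = 0, so they are the same weekday.
(Apr 13, 2027 is a Tuesday; Jan 18, 2028 is a Tuesday.)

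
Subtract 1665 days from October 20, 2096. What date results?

−366 (one year; includes Feb 29, 2096) → Oct 20, 2095 (1299 left).
−365 (one year) → Oct 20, 2094 (934 left).
−365 (one year) → Oct 20, 2093 (569 left).
−365 (one year) → Oct 20, 2092 (204 left).
−20 → Sep 30, 2092 (end of Sep, 30 days; 184 left).
−30 → Aug 31, 2092 (end of Aug, 31 days; 154 left).
−31 → Jul 31, 2092 (end of Jul, 31 days; 123 left).
−31 → Jun 30, 2092 (end of Jun, 30 days; 92 left).
−30 → May 31, 2092 (end of May, 31 days; 62 left).
−31 → Apr 30, 2092 (end of Apr, 30 days; 31 left).
−30 → Mar 31, 2092 (end of Mar, 31 days; 1 left).
−1 → Mar 30, 2092.

March 30, 2092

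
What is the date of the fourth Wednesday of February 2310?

February 23, 2310

February 1, 2310 is a Tuesday.
The first Wednesday is therefore February 2 (1 days later).
The fourth Wednesday is 2 + 3×7 = February 23.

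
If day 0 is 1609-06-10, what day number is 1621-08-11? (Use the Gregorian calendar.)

4445

Jun 10, 1609 → Jun 10, 1610: 365 days.
Jun 10, 1610 → Jun 10, 1611: 365 days.
Jun 10, 1611 → Jun 10, 1612: 366 days (Feb 29, 1612 is in that span).
Jun 10, 1612 → Jun 10, 1613: 365 days.
Jun 10, 1613 → Jun 10, 1614: 365 days.
Jun 10, 1614 → Jun 10, 1615: 365 days.
Jun 10, 1615 → Jun 10, 1616: 366 days (Feb 29, 1616 is in that span).
Jun 10, 1616 → Jun 10, 1617: 365 days.
Jun 10, 1617 → Jun 10, 1618: 365 days.
Jun 10, 1618 → Jun 10, 1619: 365 days.
Jun 10, 1619 → Jun 10, 1620: 366 days (Feb 29, 1620 is in that span).
Jun 10, 1620 → Jun 10, 1621: 365 days.
Jun 10, 1621 → Jul 10, 1621: 30 days (June has 30).
Jul 10, 1621 → Aug 10, 1621: 31 days (July has 31).
Aug 10, 1621 → Aug 11, 1621: 1 days.
Total: 4445 days.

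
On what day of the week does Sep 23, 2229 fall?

Wednesday

Doomsday rule: the anchor day for the 2200s is Friday. For year 29: 29÷12 = 2 r 5, and 5÷4 = 1, so 2+5+1 = 8.
Friday + 8 ≡ Saturday — that's 2229's doomsday.
In September the doomsday date is Sep 5.
Sep 23 is 18 days after Sep 5; 18 mod 7 = 4, so Saturday + 4 = Wednesday.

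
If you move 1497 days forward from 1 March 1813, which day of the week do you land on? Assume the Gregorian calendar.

First find the weekday of Mar 1, 1813. Doomsday rule: the anchor day for the 1800s is Friday. For year 13: 13÷12 = 1 r 1, and 1÷4 = 0, so 1+1+0 = 2.
Friday + 2 ≡ Sunday — that's 1813's doomsday.
In March the doomsday date is Mar 14.
Mar 1 is 13 days before Mar 14; 13 mod 7 = 6, so Sunday − 6 = Monday.
1497 mod 7 = 6, so 1497 days after a Monday is Monday + 6 = Sunday.

Sunday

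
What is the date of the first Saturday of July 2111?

July 1, 2111 is a Wednesday.
The first Saturday is therefore July 4 (3 days later).

July 4, 2111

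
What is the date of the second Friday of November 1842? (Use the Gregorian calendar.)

November 11, 1842

November 1, 1842 is a Tuesday.
The first Friday is therefore November 4 (3 days later).
The second Friday is 4 + 1×7 = November 11.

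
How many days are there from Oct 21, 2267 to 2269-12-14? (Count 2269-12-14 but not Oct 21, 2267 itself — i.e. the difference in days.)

Oct 21, 2267 → Oct 21, 2268: 366 days (Feb 29, 2268 is in that span).
Oct 21, 2268 → Oct 21, 2269: 365 days.
Oct 21, 2269 → Nov 21, 2269: 31 days (October has 31).
Nov 21, 2269 → Dec 14, 2269: 23 days.
Total: 785 days.

785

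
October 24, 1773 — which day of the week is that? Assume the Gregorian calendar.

Doomsday rule: the anchor day for the 1700s is Sunday. For year 73: 73÷12 = 6 r 1, and 1÷4 = 0, so 6+1+0 = 7.
Sunday + 7 ≡ Sunday — that's 1773's doomsday.
In October the doomsday date is Oct 10.
Oct 24 is 14 days after Oct 10; 14 mod 7 = 0, so Sunday + 0 = Sunday.

Sunday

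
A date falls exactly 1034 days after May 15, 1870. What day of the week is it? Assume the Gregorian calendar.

First find the weekday of May 15, 1870. Doomsday rule: the anchor day for the 1800s is Friday. For year 70: 70÷12 = 5 r 10, and 10÷4 = 2, so 5+10+2 = 17.
Friday + 17 ≡ Monday — that's 1870's doomsday.
In May the doomsday date is May 9.
May 15 is 6 days after May 9; 6 mod 7 = 6, so Monday + 6 = Sunday.
1034 mod 7 = 5, so 1034 days after a Sunday is Sunday + 5 = Friday.

Friday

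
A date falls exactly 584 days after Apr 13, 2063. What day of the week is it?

Apr 13, 2063 is a Friday.
584 mod 7 = 3, so 584 days after a Friday is Friday + 3 = Monday.

Monday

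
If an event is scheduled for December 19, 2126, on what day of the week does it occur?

Thursday

Doomsday rule: the anchor day for the 2100s is Sunday. For year 26: 26÷12 = 2 r 2, and 2÷4 = 0, so 2+2+0 = 4.
Sunday + 4 ≡ Thursday — that's 2126's doomsday.
In December the doomsday date is Dec 12.
Dec 19 is 7 days after Dec 12; 7 mod 7 = 0, so Thursday + 0 = Thursday.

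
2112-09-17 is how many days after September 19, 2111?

364

Sep 19, 2111 → Oct 19, 2111: 30 days (September has 30).
Oct 19, 2111 → Nov 19, 2111: 31 days (October has 31).
Nov 19, 2111 → Dec 19, 2111: 30 days (November has 30).
Dec 19, 2111 → Jan 19, 2112: 31 days (December has 31).
Jan 19, 2112 → Feb 19, 2112: 31 days (January has 31).
Feb 19, 2112 → Mar 19, 2112: 29 days (February has 29).
Mar 19, 2112 → Apr 19, 2112: 31 days (March has 31).
Apr 19, 2112 → May 19, 2112: 30 days (April has 30).
May 19, 2112 → Jun 19, 2112: 31 days (May has 31).
Jun 19, 2112 → Jul 19, 2112: 30 days (June has 30).
Jul 19, 2112 → Aug 19, 2112: 31 days (July has 31).
Aug 19, 2112 → Sep 17, 2112: 29 days.
Total: 364 days.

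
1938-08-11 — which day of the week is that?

Thursday

January 1, 1938 is a Saturday.
Jan 1, 1938 → Feb 1, 1938: 31 days (January has 31).
Feb 1, 1938 → Mar 1, 1938: 28 days (February has 28).
Mar 1, 1938 → Apr 1, 1938: 31 days (March has 31).
Apr 1, 1938 → May 1, 1938: 30 days (April has 30).
May 1, 1938 → Jun 1, 1938: 31 days (May has 31).
Jun 1, 1938 → Jul 1, 1938: 30 days (June has 30).
Jul 1, 1938 → Aug 1, 1938: 31 days (July has 31).
Aug 1, 1938 → Aug 11, 1938: 10 days.
Total: 222 days.
222 mod 7 = 5, so Saturday + 5 = Thursday.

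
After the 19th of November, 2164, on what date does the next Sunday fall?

Nov 19, 2164 is a Monday.
From Monday to the next Sunday is 6 days.
Nov 19, 2164 + 6 = Nov 25, 2164.

November 25, 2164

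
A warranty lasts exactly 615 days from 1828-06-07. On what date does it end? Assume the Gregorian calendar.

February 12, 1830

+365 (one year) → Jun 7, 1829 (250 left).
Jun has 30 days: +24 → Jul 1, 1829 (226 left).
Jul has 31 days: +31 → Aug 1, 1829 (195 left).
Aug has 31 days: +31 → Sep 1, 1829 (164 left).
Sep has 30 days: +30 → Oct 1, 1829 (134 left).
Oct has 31 days: +31 → Nov 1, 1829 (103 left).
Nov has 30 days: +30 → Dec 1, 1829 (73 left).
Dec has 31 days: +31 → Jan 1, 1830 (42 left).
Jan has 31 days: +31 → Feb 1, 1830 (11 left).
+11 → Feb 12, 1830.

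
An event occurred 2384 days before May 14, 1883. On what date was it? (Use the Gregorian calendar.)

November 2, 1876

−365 (one year) → May 14, 1882 (2019 left).
−365 (one year) → May 14, 1881 (1654 left).
−365 (one year) → May 14, 1880 (1289 left).
−366 (one year; includes Feb 29, 1880) → May 14, 1879 (923 left).
−365 (one year) → May 14, 1878 (558 left).
−365 (one year) → May 14, 1877 (193 left).
−14 → Apr 30, 1877 (end of Apr, 30 days; 179 left).
−30 → Mar 31, 1877 (end of Mar, 31 days; 149 left).
−31 → Feb 28, 1877 (end of Feb, 28 days; 118 left).
−28 → Jan 31, 1877 (end of Jan, 31 days; 90 left).
−31 → Dec 31, 1876 (end of Dec, 31 days; 59 left).
−31 → Nov 30, 1876 (end of Nov, 30 days; 28 left).
−28 → Nov 2, 1876.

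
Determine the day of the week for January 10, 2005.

Doomsday rule: the anchor day for the 2000s is Tuesday. For year 05: 5÷12 = 0 r 5, and 5÷4 = 1, so 0+5+1 = 6.
Tuesday + 6 ≡ Monday — that's 2005's doomsday.
In January the doomsday date is Jan 3 (2005 is not a leap year).
Jan 10 is 7 days after Jan 3; 7 mod 7 = 0, so Monday + 0 = Monday.

Monday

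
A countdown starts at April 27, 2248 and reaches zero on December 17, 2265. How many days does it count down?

6443

Apr 27, 2248 → Apr 27, 2249: 365 days.
Apr 27, 2249 → Apr 27, 2250: 365 days.
Apr 27, 2250 → Apr 27, 2251: 365 days.
Apr 27, 2251 → Apr 27, 2252: 366 days (Feb 29, 2252 is in that span).
Apr 27, 2252 → Apr 27, 2253: 365 days.
Apr 27, 2253 → Apr 27, 2254: 365 days.
Apr 27, 2254 → Apr 27, 2255: 365 days.
Apr 27, 2255 → Apr 27, 2256: 366 days (Feb 29, 2256 is in that span).
Apr 27, 2256 → Apr 27, 2257: 365 days.
Apr 27, 2257 → Apr 27, 2258: 365 days.
Apr 27, 2258 → Apr 27, 2259: 365 days.
Apr 27, 2259 → Apr 27, 2260: 366 days (Feb 29, 2260 is in that span).
Apr 27, 2260 → Apr 27, 2261: 365 days.
Apr 27, 2261 → Apr 27, 2262: 365 days.
Apr 27, 2262 → Apr 27, 2263: 365 days.
Apr 27, 2263 → Apr 27, 2264: 366 days (Feb 29, 2264 is in that span).
Apr 27, 2264 → Apr 27, 2265: 365 days.
Apr 27, 2265 → May 27, 2265: 30 days (April has 30).
May 27, 2265 → Jun 27, 2265: 31 days (May has 31).
Jun 27, 2265 → Jul 27, 2265: 30 days (June has 30).
Jul 27, 2265 → Aug 27, 2265: 31 days (July has 31).
Aug 27, 2265 → Sep 27, 2265: 31 days (August has 31).
Sep 27, 2265 → Oct 27, 2265: 30 days (September has 30).
Oct 27, 2265 → Nov 27, 2265: 31 days (October has 31).
Nov 27, 2265 → Dec 17, 2265: 20 days.
Total: 6443 days.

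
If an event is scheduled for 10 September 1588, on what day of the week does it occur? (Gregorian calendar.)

Saturday

Doomsday rule: the anchor day for the 1500s is Wednesday. For year 88: 88÷12 = 7 r 4, and 4÷4 = 1, so 7+4+1 = 12.
Wednesday + 12 ≡ Monday — that's 1588's doomsday.
In September the doomsday date is Sep 5.
Sep 10 is 5 days after Sep 5; 5 mod 7 = 5, so Monday + 5 = Saturday.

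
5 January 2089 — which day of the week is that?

Wednesday

January 1, 2089 is a Saturday.
Jan 1, 2089 → Jan 5, 2089: 4 days.
Total: 4 days.
4 mod 7 = 4, so Saturday + 4 = Wednesday.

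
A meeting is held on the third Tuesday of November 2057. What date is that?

November 1, 2057 is a Thursday.
The first Tuesday is therefore November 6 (5 days later).
The third Tuesday is 6 + 2×7 = November 20.

November 20, 2057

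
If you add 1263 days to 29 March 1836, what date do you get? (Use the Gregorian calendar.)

+365 (one year) → Mar 29, 1837 (898 left).
+365 (one year) → Mar 29, 1838 (533 left).
+365 (one year) → Mar 29, 1839 (168 left).
Mar has 31 days: +3 → Apr 1, 1839 (165 left).
Apr has 30 days: +30 → May 1, 1839 (135 left).
May has 31 days: +31 → Jun 1, 1839 (104 left).
Jun has 30 days: +30 → Jul 1, 1839 (74 left).
Jul has 31 days: +31 → Aug 1, 1839 (43 left).
Aug has 31 days: +31 → Sep 1, 1839 (12 left).
+12 → Sep 13, 1839.

September 13, 1839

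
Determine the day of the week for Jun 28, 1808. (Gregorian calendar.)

Doomsday rule: the anchor day for the 1800s is Friday. For year 08: 8÷12 = 0 r 8, and 8÷4 = 2, so 0+8+2 = 10.
Friday + 10 ≡ Monday — that's 1808's doomsday.
In June the doomsday date is Jun 6.
Jun 28 is 22 days after Jun 6; 22 mod 7 = 1, so Monday + 1 = Tuesday.

Tuesday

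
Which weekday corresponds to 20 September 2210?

Doomsday rule: the anchor day for the 2200s is Friday. For year 10: 10÷12 = 0 r 10, and 10÷4 = 2, so 0+10+2 = 12.
Friday + 12 ≡ Wednesday — that's 2210's doomsday.
In September the doomsday date is Sep 5.
Sep 20 is 15 days after Sep 5; 15 mod 7 = 1, so Wednesday + 1 = Thursday.

Thursday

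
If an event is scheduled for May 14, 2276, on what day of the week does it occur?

Doomsday rule: the anchor day for the 2200s is Friday. For year 76: 76÷12 = 6 r 4, and 4÷4 = 1, so 6+4+1 = 11.
Friday + 11 ≡ Tuesday — that's 2276's doomsday.
In May the doomsday date is May 9.
May 14 is 5 days after May 9; 5 mod 7 = 5, so Tuesday + 5 = Sunday.

Sunday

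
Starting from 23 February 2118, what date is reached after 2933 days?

+365 (one year) → Feb 23, 2119 (2568 left).
+365 (one year) → Feb 23, 2120 (2203 left).
+366 (one year; includes Feb 29, 2120) → Feb 23, 2121 (1837 left).
+365 (one year) → Feb 23, 2122 (1472 left).
+365 (one year) → Feb 23, 2123 (1107 left).
+365 (one year) → Feb 23, 2124 (742 left).
+366 (one year; includes Feb 29, 2124) → Feb 23, 2125 (376 left).
Feb has 28 days: +6 → Mar 1, 2125 (370 left).
Mar has 31 days: +31 → Apr 1, 2125 (339 left).
Apr has 30 days: +30 → May 1, 2125 (309 left).
May has 31 days: +31 → Jun 1, 2125 (278 left).
Jun has 30 days: +30 → Jul 1, 2125 (248 left).
Jul has 31 days: +31 → Aug 1, 2125 (217 left).
Aug has 31 days: +31 → Sep 1, 2125 (186 left).
Sep has 30 days: +30 → Oct 1, 2125 (156 left).
Oct has 31 days: +31 → Nov 1, 2125 (125 left).
Nov has 30 days: +30 → Dec 1, 2125 (95 left).
Dec has 31 days: +31 → Jan 1, 2126 (64 left).
Jan has 31 days: +31 → Feb 1, 2126 (33 left).
Feb has 28 days: +28 → Mar 1, 2126 (5 left).
+5 → Mar 6, 2126.

March 6, 2126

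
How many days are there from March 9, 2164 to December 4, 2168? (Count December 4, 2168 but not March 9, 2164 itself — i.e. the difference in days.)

Mar 9, 2164 → Mar 9, 2165: 365 days.
Mar 9, 2165 → Mar 9, 2166: 365 days.
Mar 9, 2166 → Mar 9, 2167: 365 days.
Mar 9, 2167 → Mar 9, 2168: 366 days (Feb 29, 2168 is in that span).
Mar 9, 2168 → Apr 9, 2168: 31 days (March has 31).
Apr 9, 2168 → May 9, 2168: 30 days (April has 30).
May 9, 2168 → Jun 9, 2168: 31 days (May has 31).
Jun 9, 2168 → Jul 9, 2168: 30 days (June has 30).
Jul 9, 2168 → Aug 9, 2168: 31 days (July has 31).
Aug 9, 2168 → Sep 9, 2168: 31 days (August has 31).
Sep 9, 2168 → Oct 9, 2168: 30 days (September has 30).
Oct 9, 2168 → Nov 9, 2168: 31 days (October has 31).
Nov 9, 2168 → Dec 4, 2168: 25 days.
Total: 1731 days.

1731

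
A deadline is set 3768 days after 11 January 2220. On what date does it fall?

+366 (one year; includes Feb 29, 2220) → Jan 11, 2221 (3402 left).
+365 (one year) → Jan 11, 2222 (3037 left).
+365 (one year) → Jan 11, 2223 (2672 left).
+365 (one year) → Jan 11, 2224 (2307 left).
+366 (one year; includes Feb 29, 2224) → Jan 11, 2225 (1941 left).
+365 (one year) → Jan 11, 2226 (1576 left).
+365 (one year) → Jan 11, 2227 (1211 left).
+365 (one year) → Jan 11, 2228 (846 left).
+366 (one year; includes Feb 29, 2228) → Jan 11, 2229 (480 left).
+365 (one year) → Jan 11, 2230 (115 left).
Jan has 31 days: +21 → Feb 1, 2230 (94 left).
Feb has 28 days: +28 → Mar 1, 2230 (66 left).
Mar has 31 days: +31 → Apr 1, 2230 (35 left).
Apr has 30 days: +30 → May 1, 2230 (5 left).
+5 → May 6, 2230.

May 6, 2230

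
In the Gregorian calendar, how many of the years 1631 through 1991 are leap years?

87

Multiples of 4 in [1631,1991]: 90.
Of those, multiples of 100: 3 (not leap unless ÷400).
Multiples of 400: 0.
Leap years = 90 − 3 + 0 = 87.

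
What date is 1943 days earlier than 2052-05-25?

January 29, 2047

−366 (one year; includes Feb 29, 2052) → May 25, 2051 (1577 left).
−365 (one year) → May 25, 2050 (1212 left).
−365 (one year) → May 25, 2049 (847 left).
−365 (one year) → May 25, 2048 (482 left).
−366 (one year; includes Feb 29, 2048) → May 25, 2047 (116 left).
−25 → Apr 30, 2047 (end of Apr, 30 days; 91 left).
−30 → Mar 31, 2047 (end of Mar, 31 days; 61 left).
−31 → Feb 28, 2047 (end of Feb, 28 days; 30 left).
−28 → Jan 31, 2047 (end of Jan, 31 days; 2 left).
−2 → Jan 29, 2047.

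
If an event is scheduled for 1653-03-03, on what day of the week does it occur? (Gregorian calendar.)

Doomsday rule: the anchor day for the 1600s is Tuesday. For year 53: 53÷12 = 4 r 5, and 5÷4 = 1, so 4+5+1 = 10.
Tuesday + 10 ≡ Friday — that's 1653's doomsday.
In March the doomsday date is Mar 14.
Mar 3 is 11 days before Mar 14; 11 mod 7 = 4, so Friday − 4 = Monday.

Monday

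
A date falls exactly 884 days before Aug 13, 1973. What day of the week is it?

Saturday

First find the weekday of Aug 13, 1973. Doomsday rule: the anchor day for the 1900s is Wednesday. For year 73: 73÷12 = 6 r 1, and 1÷4 = 0, so 6+1+0 = 7.
Wednesday + 7 ≡ Wednesday — that's 1973's doomsday.
In August the doomsday date is Aug 8.
Aug 13 is 5 days after Aug 8; 5 mod 7 = 5, so Wednesday + 5 = Monday.
884 mod 7 = 2, so 884 days before a Monday is Monday − 2 = Saturday.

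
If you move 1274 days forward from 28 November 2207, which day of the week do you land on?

First find the weekday of Nov 28, 2207. Doomsday rule: the anchor day for the 2200s is Friday. For year 07: 7÷12 = 0 r 7, and 7÷4 = 1, so 0+7+1 = 8.
Friday + 8 ≡ Saturday — that's 2207's doomsday.
In November the doomsday date is Nov 7.
Nov 28 is 21 days after Nov 7; 21 mod 7 = 0, so Saturday + 0 = Saturday.
1274 mod 7 = 0, so 1274 days after a Saturday is Saturday + 0 = Saturday.

Saturday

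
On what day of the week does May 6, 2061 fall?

Doomsday rule: the anchor day for the 2000s is Tuesday. For year 61: 61÷12 = 5 r 1, and 1÷4 = 0, so 5+1+0 = 6.
Tuesday + 6 ≡ Monday — that's 2061's doomsday.
In May the doomsday date is May 9.
May 6 is 3 days before May 9; 3 mod 7 = 3, so Monday − 3 = Friday.

Friday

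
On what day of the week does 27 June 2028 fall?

Tuesday

Doomsday rule: the anchor day for the 2000s is Tuesday. For year 28: 28÷12 = 2 r 4, and 4÷4 = 1, so 2+4+1 = 7.
Tuesday + 7 ≡ Tuesday — that's 2028's doomsday.
In June the doomsday date is Jun 6.
Jun 27 is 21 days after Jun 6; 21 mod 7 = 0, so Tuesday + 0 = Tuesday.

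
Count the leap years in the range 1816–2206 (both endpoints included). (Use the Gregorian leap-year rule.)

95

Multiples of 4 in [1816,2206]: 98.
Of those, multiples of 100: 4 (not leap unless ÷400).
Multiples of 400: 1.
Leap years = 98 − 4 + 1 = 95.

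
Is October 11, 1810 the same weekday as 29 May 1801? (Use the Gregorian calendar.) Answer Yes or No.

From May 29, 1801 to Oct 11, 1810 is 3422 days.
3422 mod 7 = 6, so they are different weekdays.
(May 29, 1801 is a Friday; Oct 11, 1810 is a Thursday.)

No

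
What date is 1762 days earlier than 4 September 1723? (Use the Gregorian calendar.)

−365 (one year) → Sep 4, 1722 (1397 left).
−365 (one year) → Sep 4, 1721 (1032 left).
−365 (one year) → Sep 4, 1720 (667 left).
−366 (one year; includes Feb 29, 1720) → Sep 4, 1719 (301 left).
−4 → Aug 31, 1719 (end of Aug, 31 days; 297 left).
−31 → Jul 31, 1719 (end of Jul, 31 days; 266 left).
−31 → Jun 30, 1719 (end of Jun, 30 days; 235 left).
−30 → May 31, 1719 (end of May, 31 days; 205 left).
−31 → Apr 30, 1719 (end of Apr, 30 days; 174 left).
−30 → Mar 31, 1719 (end of Mar, 31 days; 144 left).
−31 → Feb 28, 1719 (end of Feb, 28 days; 113 left).
−28 → Jan 31, 1719 (end of Jan, 31 days; 85 left).
−31 → Dec 31, 1718 (end of Dec, 31 days; 54 left).
−31 → Nov 30, 1718 (end of Nov, 30 days; 23 left).
−23 → Nov 7, 1718.

November 7, 1718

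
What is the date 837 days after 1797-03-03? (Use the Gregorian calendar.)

June 18, 1799

+365 (one year) → Mar 3, 1798 (472 left).
+365 (one year) → Mar 3, 1799 (107 left).
Mar has 31 days: +29 → Apr 1, 1799 (78 left).
Apr has 30 days: +30 → May 1, 1799 (48 left).
May has 31 days: +31 → Jun 1, 1799 (17 left).
+17 → Jun 18, 1799.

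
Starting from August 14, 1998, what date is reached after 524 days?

January 20, 2000

+365 (one year) → Aug 14, 1999 (159 left).
Aug has 31 days: +18 → Sep 1, 1999 (141 left).
Sep has 30 days: +30 → Oct 1, 1999 (111 left).
Oct has 31 days: +31 → Nov 1, 1999 (80 left).
Nov has 30 days: +30 → Dec 1, 1999 (50 left).
Dec has 31 days: +31 → Jan 1, 2000 (19 left).
+19 → Jan 20, 2000.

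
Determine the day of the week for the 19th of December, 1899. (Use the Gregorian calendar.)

Tuesday

January 1, 1899 is a Sunday.
Jan 1, 1899 → Feb 1, 1899: 31 days (January has 31).
Feb 1, 1899 → Mar 1, 1899: 28 days (February has 28).
Mar 1, 1899 → Apr 1, 1899: 31 days (March has 31).
Apr 1, 1899 → May 1, 1899: 30 days (April has 30).
May 1, 1899 → Jun 1, 1899: 31 days (May has 31).
Jun 1, 1899 → Jul 1, 1899: 30 days (June has 30).
Jul 1, 1899 → Aug 1, 1899: 31 days (July has 31).
Aug 1, 1899 → Sep 1, 1899: 31 days (August has 31).
Sep 1, 1899 → Oct 1, 1899: 30 days (September has 30).
Oct 1, 1899 → Nov 1, 1899: 31 days (October has 31).
Nov 1, 1899 → Dec 1, 1899: 30 days (November has 30).
Dec 1, 1899 → Dec 19, 1899: 18 days.
Total: 352 days.
352 mod 7 = 2, so Sunday + 2 = Tuesday.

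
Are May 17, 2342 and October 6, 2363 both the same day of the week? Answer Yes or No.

Yes

From May 17, 2342 to Oct 6, 2363 is 7812 days.
7812 mod 7 = 0, so they are the same weekday.
(May 17, 2342 is a Sunday; Oct 6, 2363 is a Sunday.)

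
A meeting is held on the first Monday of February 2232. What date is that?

February 1, 2232 is a Wednesday.
The first Monday is therefore February 6 (5 days later).

February 6, 2232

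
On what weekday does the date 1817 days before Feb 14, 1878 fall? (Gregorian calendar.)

First find the weekday of Feb 14, 1878. Doomsday rule: the anchor day for the 1800s is Friday. For year 78: 78÷12 = 6 r 6, and 6÷4 = 1, so 6+6+1 = 13.
Friday + 13 ≡ Thursday — that's 1878's doomsday.
In February the doomsday date is Feb 28 (1878 is not a leap year).
Feb 14 is 14 days before Feb 28; 14 mod 7 = 0, so Thursday − 0 = Thursday.
1817 mod 7 = 4, so 1817 days before a Thursday is Thursday − 4 = Sunday.

Sunday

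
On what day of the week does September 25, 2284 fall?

Thursday

Doomsday rule: the anchor day for the 2200s is Friday. For year 84: 84÷12 = 7 r 0, and 0÷4 = 0, so 7+0+0 = 7.
Friday + 7 ≡ Friday — that's 2284's doomsday.
In September the doomsday date is Sep 5.
Sep 25 is 20 days after Sep 5; 20 mod 7 = 6, so Friday + 6 = Thursday.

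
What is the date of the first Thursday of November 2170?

November 1, 2170 is a Thursday.
The first Thursday is therefore November 1 (same day).

November 1, 2170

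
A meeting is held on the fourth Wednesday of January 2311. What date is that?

January 1, 2311 is a Sunday.
The first Wednesday is therefore January 4 (3 days later).
The fourth Wednesday is 4 + 3×7 = January 25.

January 25, 2311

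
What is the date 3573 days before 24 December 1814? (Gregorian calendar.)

−365 (one year) → Dec 24, 1813 (3208 left).
−365 (one year) → Dec 24, 1812 (2843 left).
−366 (one year; includes Feb 29, 1812) → Dec 24, 1811 (2477 left).
−365 (one year) → Dec 24, 1810 (2112 left).
−365 (one year) → Dec 24, 1809 (1747 left).
−365 (one year) → Dec 24, 1808 (1382 left).
−366 (one year; includes Feb 29, 1808) → Dec 24, 1807 (1016 left).
−365 (one year) → Dec 24, 1806 (651 left).
−365 (one year) → Dec 24, 1805 (286 left).
−24 → Nov 30, 1805 (end of Nov, 30 days; 262 left).
−30 → Oct 31, 1805 (end of Oct, 31 days; 232 left).
−31 → Sep 30, 1805 (end of Sep, 30 days; 201 left).
−30 → Aug 31, 1805 (end of Aug, 31 days; 171 left).
−31 → Jul 31, 1805 (end of Jul, 31 days; 140 left).
−31 → Jun 30, 1805 (end of Jun, 30 days; 109 left).
−30 → May 31, 1805 (end of May, 31 days; 79 left).
−31 → Apr 30, 1805 (end of Apr, 30 days; 48 left).
−30 → Mar 31, 1805 (end of Mar, 31 days; 18 left).
−18 → Mar 13, 1805.

March 13, 1805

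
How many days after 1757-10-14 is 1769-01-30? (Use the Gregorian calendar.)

Oct 14, 1757 → Oct 14, 1758: 365 days.
Oct 14, 1758 → Oct 14, 1759: 365 days.
Oct 14, 1759 → Oct 14, 1760: 366 days (Feb 29, 1760 is in that span).
Oct 14, 1760 → Oct 14, 1761: 365 days.
Oct 14, 1761 → Oct 14, 1762: 365 days.
Oct 14, 1762 → Oct 14, 1763: 365 days.
Oct 14, 1763 → Oct 14, 1764: 366 days (Feb 29, 1764 is in that span).
Oct 14, 1764 → Oct 14, 1765: 365 days.
Oct 14, 1765 → Oct 14, 1766: 365 days.
Oct 14, 1766 → Oct 14, 1767: 365 days.
Oct 14, 1767 → Oct 14, 1768: 366 days (Feb 29, 1768 is in that span).
Oct 14, 1768 → Nov 14, 1768: 31 days (October has 31).
Nov 14, 1768 → Dec 14, 1768: 30 days (November has 30).
Dec 14, 1768 → Jan 14, 1769: 31 days (December has 31).
Jan 14, 1769 → Jan 30, 1769: 16 days.
Total: 4126 days.

4126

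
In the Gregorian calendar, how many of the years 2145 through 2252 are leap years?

26

Multiples of 4 in [2145,2252]: 27.
Of those, multiples of 100: 1 (not leap unless ÷400).
Multiples of 400: 0.
Leap years = 27 − 1 + 0 = 26.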